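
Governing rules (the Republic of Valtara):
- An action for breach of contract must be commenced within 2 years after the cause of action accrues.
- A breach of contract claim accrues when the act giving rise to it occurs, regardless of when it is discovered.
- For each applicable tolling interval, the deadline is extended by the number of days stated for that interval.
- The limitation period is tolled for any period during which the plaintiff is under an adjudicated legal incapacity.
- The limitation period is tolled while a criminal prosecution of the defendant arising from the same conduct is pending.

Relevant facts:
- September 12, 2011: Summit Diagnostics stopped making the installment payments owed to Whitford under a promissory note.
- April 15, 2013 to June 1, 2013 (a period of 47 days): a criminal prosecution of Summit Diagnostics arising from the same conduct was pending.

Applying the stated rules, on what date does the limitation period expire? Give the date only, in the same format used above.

October 29, 2013

The limitation period began to run on September 12, 2011.
2 years from September 12, 2011 is September 12, 2013.
Because the pending criminal prosecution ran from April 15, 2013 to June 1, 2013, the deadline is extended by 47 days to October 29, 2013.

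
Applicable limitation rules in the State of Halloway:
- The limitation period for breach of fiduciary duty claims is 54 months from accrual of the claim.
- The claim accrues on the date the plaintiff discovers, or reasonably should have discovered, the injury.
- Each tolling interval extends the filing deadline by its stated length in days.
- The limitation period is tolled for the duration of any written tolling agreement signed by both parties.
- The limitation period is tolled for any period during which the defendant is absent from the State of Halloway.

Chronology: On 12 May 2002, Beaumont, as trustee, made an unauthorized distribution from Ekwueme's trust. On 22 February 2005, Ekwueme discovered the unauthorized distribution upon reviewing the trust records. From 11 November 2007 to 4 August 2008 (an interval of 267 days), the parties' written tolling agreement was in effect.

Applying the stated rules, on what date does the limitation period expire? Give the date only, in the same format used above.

Under the discovery rule, the claim accrued on 22 February 2005, when Ekwueme discovered the injury — not on the 12 May 2002 date of the underlying act.
54 months from 22 February 2005 is 22 August 2009.
The written tolling agreement from 11 November 2007 to 4 August 2008 tolled the period for 267 days, extending the deadline to 16 May 2010.

16 May 2010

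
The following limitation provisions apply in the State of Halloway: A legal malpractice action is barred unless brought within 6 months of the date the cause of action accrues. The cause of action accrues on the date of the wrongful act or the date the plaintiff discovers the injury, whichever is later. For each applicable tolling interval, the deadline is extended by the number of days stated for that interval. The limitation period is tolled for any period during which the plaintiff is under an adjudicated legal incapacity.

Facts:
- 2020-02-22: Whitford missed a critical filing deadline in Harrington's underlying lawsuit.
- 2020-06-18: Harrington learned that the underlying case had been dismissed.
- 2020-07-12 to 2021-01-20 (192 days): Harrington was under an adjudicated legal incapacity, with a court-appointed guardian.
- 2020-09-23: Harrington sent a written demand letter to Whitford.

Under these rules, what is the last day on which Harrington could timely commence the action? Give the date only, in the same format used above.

2021-06-28

Taking the later of the act (2020-02-22) and discovery (2020-06-18), the claim accrued on 2020-06-18.
6 months from 2020-06-18 is 2020-12-18.
The period was tolled for 192 days by the plaintiff's legal incapacity (2020-07-12 to 2021-01-20), pushing the deadline to 2021-06-28.
The other events in the timeline have no effect on the limitation period under the stated rules.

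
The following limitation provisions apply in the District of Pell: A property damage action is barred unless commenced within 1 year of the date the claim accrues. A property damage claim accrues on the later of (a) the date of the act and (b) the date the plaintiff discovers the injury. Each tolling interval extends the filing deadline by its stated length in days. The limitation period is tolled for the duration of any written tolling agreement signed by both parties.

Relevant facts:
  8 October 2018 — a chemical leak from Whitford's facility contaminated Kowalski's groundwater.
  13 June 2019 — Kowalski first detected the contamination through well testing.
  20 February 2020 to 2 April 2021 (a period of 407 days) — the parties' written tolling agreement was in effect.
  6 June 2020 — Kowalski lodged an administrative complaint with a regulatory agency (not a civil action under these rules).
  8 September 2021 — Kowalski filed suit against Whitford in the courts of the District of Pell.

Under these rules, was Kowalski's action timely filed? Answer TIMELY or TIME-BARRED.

Taking the later of the act (8 October 2018) and discovery (13 June 2019), the claim accrued on 13 June 2019.
The untolled deadline — 1 year after 13 June 2019 — is 13 June 2020.
The period was tolled for 407 days by the written tolling agreement (20 February 2020 to 2 April 2021), pushing the deadline to 25 July 2021.
The other events in the timeline have no effect on the limitation period under the stated rules.
The 8 September 2021 filing falls after the 25 July 2021 deadline; the claim is time-barred.

TIME-BARRED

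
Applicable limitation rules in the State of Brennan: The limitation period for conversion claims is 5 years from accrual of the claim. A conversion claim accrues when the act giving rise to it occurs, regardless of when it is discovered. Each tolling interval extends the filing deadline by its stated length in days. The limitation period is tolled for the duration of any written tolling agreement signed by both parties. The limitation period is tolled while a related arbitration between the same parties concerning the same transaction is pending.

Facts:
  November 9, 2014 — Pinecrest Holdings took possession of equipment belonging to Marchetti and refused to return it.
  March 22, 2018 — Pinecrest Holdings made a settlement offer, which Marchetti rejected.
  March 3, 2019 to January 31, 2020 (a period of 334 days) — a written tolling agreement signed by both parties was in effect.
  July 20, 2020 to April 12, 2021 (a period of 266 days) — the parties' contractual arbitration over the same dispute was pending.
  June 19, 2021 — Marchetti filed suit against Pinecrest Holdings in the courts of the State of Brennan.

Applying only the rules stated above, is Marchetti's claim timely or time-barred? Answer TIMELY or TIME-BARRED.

TIMELY

The limitation period began to run on November 9, 2014.
5 years from November 9, 2014 is November 9, 2019.
The written tolling agreement from March 3, 2019 to January 31, 2020 tolled the period for 334 days, extending the deadline to October 8, 2020.
Because the pending related arbitration ran from July 20, 2020 to April 12, 2021, the deadline is extended by 266 days to July 1, 2021.
The other events in the timeline have no effect on the limitation period under the stated rules.
The June 19, 2021 filing precedes the July 1, 2021 deadline; the claim is timely.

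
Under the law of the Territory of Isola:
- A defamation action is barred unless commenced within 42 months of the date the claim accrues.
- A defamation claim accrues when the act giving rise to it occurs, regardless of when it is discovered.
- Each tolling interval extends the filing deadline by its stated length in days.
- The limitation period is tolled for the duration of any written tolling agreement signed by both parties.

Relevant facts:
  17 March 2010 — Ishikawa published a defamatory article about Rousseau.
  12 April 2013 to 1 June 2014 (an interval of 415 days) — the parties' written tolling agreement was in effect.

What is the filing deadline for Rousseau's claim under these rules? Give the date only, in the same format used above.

The claim accrued on 17 March 2010, when the wrongful act occurred.
The untolled deadline — 42 months after 17 March 2010 — is 17 September 2013.
The written tolling agreement from 12 April 2013 to 1 June 2014 tolled the period for 415 days, extending the deadline to 6 November 2014.

6 November 2014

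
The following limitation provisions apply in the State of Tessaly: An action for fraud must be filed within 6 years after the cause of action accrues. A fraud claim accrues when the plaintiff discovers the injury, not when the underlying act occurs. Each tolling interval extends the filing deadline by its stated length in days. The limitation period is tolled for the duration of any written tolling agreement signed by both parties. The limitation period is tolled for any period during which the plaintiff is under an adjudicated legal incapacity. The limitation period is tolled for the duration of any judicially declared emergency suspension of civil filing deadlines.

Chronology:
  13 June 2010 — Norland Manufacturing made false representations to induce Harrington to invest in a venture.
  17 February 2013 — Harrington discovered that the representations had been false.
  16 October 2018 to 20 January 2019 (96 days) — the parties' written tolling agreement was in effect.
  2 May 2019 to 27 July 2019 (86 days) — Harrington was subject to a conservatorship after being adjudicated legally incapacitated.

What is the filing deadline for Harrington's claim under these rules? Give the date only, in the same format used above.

The claim did not accrue until Harrington discovered the injury on 17 February 2013; the 13 June 2010 act date does not start the clock under the stated rule.
6 years from 17 February 2013 is 17 February 2019.
The period was tolled for 96 days by the written tolling agreement (16 October 2018 to 20 January 2019), pushing the deadline to 24 May 2019.
Because the plaintiff's legal incapacity ran from 2 May 2019 to 27 July 2019, the deadline is extended by 86 days to 18 August 2019.

18 August 2019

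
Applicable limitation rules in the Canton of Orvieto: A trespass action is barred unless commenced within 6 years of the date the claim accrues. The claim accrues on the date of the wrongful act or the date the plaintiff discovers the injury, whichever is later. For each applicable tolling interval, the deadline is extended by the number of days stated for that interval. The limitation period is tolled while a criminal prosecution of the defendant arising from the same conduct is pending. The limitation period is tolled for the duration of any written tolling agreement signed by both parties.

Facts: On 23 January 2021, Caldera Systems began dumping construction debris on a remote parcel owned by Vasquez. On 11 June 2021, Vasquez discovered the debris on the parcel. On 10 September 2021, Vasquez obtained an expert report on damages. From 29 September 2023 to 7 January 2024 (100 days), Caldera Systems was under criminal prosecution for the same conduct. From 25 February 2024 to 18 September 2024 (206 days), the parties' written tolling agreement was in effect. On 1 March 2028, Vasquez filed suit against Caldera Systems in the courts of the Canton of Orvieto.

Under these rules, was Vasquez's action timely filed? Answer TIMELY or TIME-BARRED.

The claim accrued on 11 June 2021 — the later of the 23 January 2021 act and the 11 June 2021 discovery.
Adding the 6 years base period to 11 June 2021 gives a deadline of 11 June 2027, before any tolling.
The period was tolled for 100 days by the pending criminal prosecution (29 September 2023 to 7 January 2024), pushing the deadline to 19 September 2027.
The written tolling agreement from 25 February 2024 to 18 September 2024 tolled the period for 206 days, extending the deadline to 12 April 2028.
Nothing else in the chronology tolls or restarts the period.
The 1 March 2028 filing precedes the 12 April 2028 deadline; the claim is timely.

TIMELY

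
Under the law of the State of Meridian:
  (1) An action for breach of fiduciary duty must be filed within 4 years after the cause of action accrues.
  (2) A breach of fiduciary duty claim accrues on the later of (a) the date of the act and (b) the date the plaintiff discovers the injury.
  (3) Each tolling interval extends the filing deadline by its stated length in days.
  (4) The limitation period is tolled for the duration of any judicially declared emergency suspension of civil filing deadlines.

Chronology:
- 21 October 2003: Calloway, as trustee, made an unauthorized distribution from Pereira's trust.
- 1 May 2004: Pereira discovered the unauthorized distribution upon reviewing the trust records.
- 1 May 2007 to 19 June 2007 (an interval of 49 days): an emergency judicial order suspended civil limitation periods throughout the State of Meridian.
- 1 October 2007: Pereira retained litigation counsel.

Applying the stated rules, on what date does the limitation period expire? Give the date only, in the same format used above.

19 June 2008

Taking the later of the act (21 October 2003) and discovery (1 May 2004), the claim accrued on 1 May 2004.
Adding the 4 years base period to 1 May 2004 gives a deadline of 1 May 2008, before any tolling.
The emergency suspension of filing deadlines from 1 May 2007 to 19 June 2007 tolled the period for 49 days, extending the deadline to 19 June 2008.
None of the other events listed affects the running of the period under the stated rules.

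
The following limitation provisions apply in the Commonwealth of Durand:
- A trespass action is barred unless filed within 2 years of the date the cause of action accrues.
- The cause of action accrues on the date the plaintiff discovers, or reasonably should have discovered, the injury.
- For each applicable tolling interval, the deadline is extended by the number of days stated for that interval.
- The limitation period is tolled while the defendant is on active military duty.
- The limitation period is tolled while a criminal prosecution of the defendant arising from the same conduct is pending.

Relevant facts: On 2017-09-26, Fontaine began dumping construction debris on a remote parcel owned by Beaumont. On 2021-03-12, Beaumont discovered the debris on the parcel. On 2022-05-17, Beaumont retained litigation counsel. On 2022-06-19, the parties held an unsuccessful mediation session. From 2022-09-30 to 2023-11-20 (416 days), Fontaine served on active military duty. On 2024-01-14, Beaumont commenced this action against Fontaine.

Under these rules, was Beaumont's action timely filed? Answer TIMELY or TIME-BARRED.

Under the discovery rule, the claim accrued on 2021-03-12, when Beaumont discovered the injury — not on the 2017-09-26 date of the underlying act.
Adding the 2 years base period to 2021-03-12 gives a deadline of 2023-03-12, before any tolling.
Because the defendant's active military service ran from 2022-09-30 to 2023-11-20, the deadline is extended by 416 days to 2024-05-01.
Nothing else in the chronology tolls or restarts the period.
Filing on 2024-01-14 beat the 2024-05-01 deadline — the action is timely.

TIMELY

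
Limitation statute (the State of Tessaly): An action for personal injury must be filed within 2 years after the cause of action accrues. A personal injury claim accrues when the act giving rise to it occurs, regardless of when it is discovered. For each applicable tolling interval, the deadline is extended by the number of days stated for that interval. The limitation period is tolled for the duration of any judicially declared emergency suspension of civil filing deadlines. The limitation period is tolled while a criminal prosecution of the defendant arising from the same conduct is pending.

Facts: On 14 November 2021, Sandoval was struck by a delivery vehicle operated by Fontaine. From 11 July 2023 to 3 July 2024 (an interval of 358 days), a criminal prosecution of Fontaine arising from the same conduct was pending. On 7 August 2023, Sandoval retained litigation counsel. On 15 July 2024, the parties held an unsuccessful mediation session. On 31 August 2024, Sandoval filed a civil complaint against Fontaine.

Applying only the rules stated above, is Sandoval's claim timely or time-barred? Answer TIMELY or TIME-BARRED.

The claim accrued on 14 November 2021, when the wrongful act occurred.
Adding the 2 years base period to 14 November 2021 gives a deadline of 14 November 2023, before any tolling.
The period was tolled for 358 days by the pending criminal prosecution (11 July 2023 to 3 July 2024), pushing the deadline to 6 November 2024.
The other events in the timeline have no effect on the limitation period under the stated rules.
Sandoval filed on 31 August 2024, before the 6 November 2024 deadline, so the action is timely.

TIMELY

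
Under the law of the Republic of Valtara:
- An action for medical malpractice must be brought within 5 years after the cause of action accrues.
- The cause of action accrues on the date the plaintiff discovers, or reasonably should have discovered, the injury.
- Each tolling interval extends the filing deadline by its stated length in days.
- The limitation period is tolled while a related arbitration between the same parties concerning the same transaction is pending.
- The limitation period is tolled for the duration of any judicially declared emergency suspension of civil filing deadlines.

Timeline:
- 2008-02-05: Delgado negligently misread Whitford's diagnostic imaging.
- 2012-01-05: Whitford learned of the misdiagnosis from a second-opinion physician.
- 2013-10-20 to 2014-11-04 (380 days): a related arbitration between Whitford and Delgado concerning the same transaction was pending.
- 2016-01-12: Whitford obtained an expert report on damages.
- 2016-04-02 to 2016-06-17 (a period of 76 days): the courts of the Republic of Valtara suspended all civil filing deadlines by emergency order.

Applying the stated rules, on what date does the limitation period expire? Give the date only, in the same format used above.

The claim did not accrue until Whitford discovered the injury on 2012-01-05; the 2008-02-05 act date does not start the clock under the stated rule.
Adding the 5 years base period to 2012-01-05 gives a deadline of 2017-01-05, before any tolling.
Because the pending related arbitration ran from 2013-10-20 to 2014-11-04, the deadline is extended by 380 days to 2018-01-20.
Because the emergency suspension of filing deadlines ran from 2016-04-02 to 2016-06-17, the deadline is extended by 76 days to 2018-04-06.
The other events in the timeline have no effect on the limitation period under the stated rules.

2018-04-06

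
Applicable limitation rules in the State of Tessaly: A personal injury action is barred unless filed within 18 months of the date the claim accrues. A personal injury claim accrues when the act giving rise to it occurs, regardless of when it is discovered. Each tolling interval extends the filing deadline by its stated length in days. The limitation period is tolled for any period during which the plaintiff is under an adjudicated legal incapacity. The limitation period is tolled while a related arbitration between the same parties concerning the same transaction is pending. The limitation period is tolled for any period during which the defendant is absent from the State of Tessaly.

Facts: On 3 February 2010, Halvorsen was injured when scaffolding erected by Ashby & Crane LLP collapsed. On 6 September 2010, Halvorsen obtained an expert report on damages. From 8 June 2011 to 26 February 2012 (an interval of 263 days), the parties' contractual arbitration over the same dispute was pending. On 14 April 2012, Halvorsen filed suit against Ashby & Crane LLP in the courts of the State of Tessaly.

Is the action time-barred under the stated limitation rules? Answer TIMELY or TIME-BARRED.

The claim accrued on 3 February 2010, the date of the act.
18 months from 3 February 2010 is 3 August 2011.
The period was tolled for 263 days by the pending related arbitration (8 June 2011 to 26 February 2012), pushing the deadline to 22 April 2012.
Nothing else in the chronology tolls or restarts the period.
Filing on 14 April 2012 beat the 22 April 2012 deadline — the action is timely.

TIMELY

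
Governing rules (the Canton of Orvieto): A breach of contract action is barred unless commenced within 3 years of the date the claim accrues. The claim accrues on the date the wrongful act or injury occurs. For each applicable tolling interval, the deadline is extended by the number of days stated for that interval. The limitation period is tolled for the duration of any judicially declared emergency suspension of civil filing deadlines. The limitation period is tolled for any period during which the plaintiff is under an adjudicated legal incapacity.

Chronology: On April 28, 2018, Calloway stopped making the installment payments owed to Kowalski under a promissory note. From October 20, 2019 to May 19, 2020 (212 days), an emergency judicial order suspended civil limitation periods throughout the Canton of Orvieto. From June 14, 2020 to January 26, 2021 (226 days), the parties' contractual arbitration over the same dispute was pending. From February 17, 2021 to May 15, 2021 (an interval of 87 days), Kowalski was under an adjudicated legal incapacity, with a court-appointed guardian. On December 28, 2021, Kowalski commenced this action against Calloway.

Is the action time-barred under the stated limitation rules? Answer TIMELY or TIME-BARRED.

TIMELY

The limitation period began to run on April 28, 2018.
Adding the 3 years base period to April 28, 2018 gives a deadline of April 28, 2021, before any tolling.
Because the emergency suspension of filing deadlines ran from October 20, 2019 to May 19, 2020, the deadline is extended by 212 days to November 26, 2021.
The plaintiff's legal incapacity from February 17, 2021 to May 15, 2021 tolled the period for 87 days, extending the deadline to February 21, 2022.
No stated provision tolls the period for a pending arbitration, so the interval from June 14, 2020 to January 26, 2021 has no effect on the deadline.
Kowalski filed on December 28, 2021, before the February 21, 2022 deadline, so the action is timely.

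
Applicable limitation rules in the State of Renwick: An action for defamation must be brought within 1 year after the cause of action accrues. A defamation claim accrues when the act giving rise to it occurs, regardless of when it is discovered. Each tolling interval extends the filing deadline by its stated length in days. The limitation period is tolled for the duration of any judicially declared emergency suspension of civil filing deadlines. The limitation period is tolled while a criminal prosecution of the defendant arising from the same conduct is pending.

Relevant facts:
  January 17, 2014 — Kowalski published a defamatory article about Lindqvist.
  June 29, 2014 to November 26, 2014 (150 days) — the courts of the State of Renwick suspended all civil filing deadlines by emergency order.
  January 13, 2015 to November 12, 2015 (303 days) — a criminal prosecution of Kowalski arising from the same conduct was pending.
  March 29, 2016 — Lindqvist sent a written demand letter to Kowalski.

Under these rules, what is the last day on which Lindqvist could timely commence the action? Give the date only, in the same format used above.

April 14, 2016

The claim accrued on January 17, 2014, when the wrongful act occurred.
Adding the 1 year base period to January 17, 2014 gives a deadline of January 17, 2015, before any tolling.
Because the emergency suspension of filing deadlines ran from June 29, 2014 to November 26, 2014, the deadline is extended by 150 days to June 16, 2015.
Because the pending criminal prosecution ran from January 13, 2015 to November 12, 2015, the deadline is extended by 303 days to April 14, 2016.
The other events in the timeline have no effect on the limitation period under the stated rules.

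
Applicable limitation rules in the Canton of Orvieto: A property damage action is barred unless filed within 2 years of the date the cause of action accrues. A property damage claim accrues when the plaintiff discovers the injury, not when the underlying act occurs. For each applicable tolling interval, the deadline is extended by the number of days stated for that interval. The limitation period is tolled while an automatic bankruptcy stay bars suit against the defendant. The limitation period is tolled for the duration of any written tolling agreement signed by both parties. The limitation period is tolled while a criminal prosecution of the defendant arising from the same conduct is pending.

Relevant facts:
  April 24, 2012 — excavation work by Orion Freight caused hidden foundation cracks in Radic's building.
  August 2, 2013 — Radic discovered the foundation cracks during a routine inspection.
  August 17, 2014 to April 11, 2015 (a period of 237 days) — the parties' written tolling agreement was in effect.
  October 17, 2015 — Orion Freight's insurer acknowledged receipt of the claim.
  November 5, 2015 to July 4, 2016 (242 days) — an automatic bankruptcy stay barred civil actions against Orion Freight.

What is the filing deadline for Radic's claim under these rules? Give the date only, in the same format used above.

November 23, 2016

Accrual is tied to discovery, so the period began on August 2, 2013 rather than on April 24, 2012 when the act occurred.
The untolled deadline — 2 years after August 2, 2013 — is August 2, 2015.
The period was tolled for 237 days by the written tolling agreement (August 17, 2014 to April 11, 2015), pushing the deadline to March 26, 2016.
The automatic bankruptcy stay from November 5, 2015 to July 4, 2016 tolled the period for 242 days, extending the deadline to November 23, 2016.
Nothing else in the chronology tolls or restarts the period.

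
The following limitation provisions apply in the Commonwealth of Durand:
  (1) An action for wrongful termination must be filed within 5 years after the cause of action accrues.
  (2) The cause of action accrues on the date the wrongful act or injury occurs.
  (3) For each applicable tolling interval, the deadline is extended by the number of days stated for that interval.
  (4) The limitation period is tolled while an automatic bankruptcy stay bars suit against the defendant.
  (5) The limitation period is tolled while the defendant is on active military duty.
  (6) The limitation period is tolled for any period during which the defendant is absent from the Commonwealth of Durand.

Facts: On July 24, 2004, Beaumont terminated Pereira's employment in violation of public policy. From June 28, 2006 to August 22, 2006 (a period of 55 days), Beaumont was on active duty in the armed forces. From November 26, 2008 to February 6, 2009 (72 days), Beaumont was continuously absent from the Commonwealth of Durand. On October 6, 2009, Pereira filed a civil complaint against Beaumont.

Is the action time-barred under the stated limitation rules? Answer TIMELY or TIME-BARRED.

TIMELY

The limitation period began to run on July 24, 2004.
The untolled deadline — 5 years after July 24, 2004 — is July 24, 2009.
The period was tolled for 55 days by the defendant's active military service (June 28, 2006 to August 22, 2006), pushing the deadline to September 17, 2009.
The defendant's absence from the jurisdiction from November 26, 2008 to February 6, 2009 tolled the period for 72 days, extending the deadline to November 28, 2009.
Filing on October 6, 2009 beat the November 28, 2009 deadline — the action is timely.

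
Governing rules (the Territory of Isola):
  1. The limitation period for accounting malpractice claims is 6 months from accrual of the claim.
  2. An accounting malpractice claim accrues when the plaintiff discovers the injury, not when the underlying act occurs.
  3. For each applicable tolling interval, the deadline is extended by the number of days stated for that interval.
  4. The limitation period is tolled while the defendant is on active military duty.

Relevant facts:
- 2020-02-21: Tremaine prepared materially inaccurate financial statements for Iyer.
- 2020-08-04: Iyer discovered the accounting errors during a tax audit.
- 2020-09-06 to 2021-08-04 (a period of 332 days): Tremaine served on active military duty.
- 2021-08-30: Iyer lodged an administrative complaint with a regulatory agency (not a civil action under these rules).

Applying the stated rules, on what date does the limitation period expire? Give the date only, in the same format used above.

Accrual is tied to discovery, so the period began on 2020-08-04 rather than on 2020-02-21 when the act occurred.
The untolled deadline — 6 months after 2020-08-04 — is 2021-02-04.
Because the defendant's active military service ran from 2020-09-06 to 2021-08-04, the deadline is extended by 332 days to 2022-01-02.
Nothing else in the chronology tolls or restarts the period.

2022-01-02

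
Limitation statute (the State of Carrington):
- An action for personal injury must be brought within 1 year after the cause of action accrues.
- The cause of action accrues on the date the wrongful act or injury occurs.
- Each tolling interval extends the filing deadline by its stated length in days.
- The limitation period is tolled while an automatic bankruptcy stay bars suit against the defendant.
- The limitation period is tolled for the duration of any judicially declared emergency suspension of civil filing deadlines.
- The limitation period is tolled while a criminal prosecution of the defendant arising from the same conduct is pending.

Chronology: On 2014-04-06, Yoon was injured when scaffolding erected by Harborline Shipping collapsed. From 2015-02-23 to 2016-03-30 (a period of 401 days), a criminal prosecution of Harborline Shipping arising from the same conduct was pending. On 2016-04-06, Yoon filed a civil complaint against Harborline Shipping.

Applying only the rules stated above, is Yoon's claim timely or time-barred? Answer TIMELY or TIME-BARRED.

The claim accrued on 2014-04-06, when the wrongful act occurred.
1 year from 2014-04-06 is 2015-04-06.
The period was tolled for 401 days by the pending criminal prosecution (2015-02-23 to 2016-03-30), pushing the deadline to 2016-05-11.
The 2016-04-06 filing precedes the 2016-05-11 deadline; the claim is timely.

TIMELY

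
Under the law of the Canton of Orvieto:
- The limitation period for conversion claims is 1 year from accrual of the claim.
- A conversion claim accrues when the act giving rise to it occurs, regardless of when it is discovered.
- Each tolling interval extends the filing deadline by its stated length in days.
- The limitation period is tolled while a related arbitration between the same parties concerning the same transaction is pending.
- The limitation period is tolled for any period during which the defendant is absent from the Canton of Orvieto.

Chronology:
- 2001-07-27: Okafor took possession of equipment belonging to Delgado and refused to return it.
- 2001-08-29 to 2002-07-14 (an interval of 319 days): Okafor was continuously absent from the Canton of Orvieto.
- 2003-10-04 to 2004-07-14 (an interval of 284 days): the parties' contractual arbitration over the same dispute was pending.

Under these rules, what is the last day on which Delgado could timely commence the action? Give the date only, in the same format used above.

2003-06-11

The claim accrued on 2001-07-27, when the wrongful act occurred.
Adding the 1 year base period to 2001-07-27 gives a deadline of 2002-07-27, before any tolling.
The defendant's absence from the jurisdiction from 2001-08-29 to 2002-07-14 tolled the period for 319 days, extending the deadline to 2003-06-11.
The pending related arbitration from 2003-10-04 to 2004-07-14 began after the period had already run on 2003-06-11, so it has no tolling effect.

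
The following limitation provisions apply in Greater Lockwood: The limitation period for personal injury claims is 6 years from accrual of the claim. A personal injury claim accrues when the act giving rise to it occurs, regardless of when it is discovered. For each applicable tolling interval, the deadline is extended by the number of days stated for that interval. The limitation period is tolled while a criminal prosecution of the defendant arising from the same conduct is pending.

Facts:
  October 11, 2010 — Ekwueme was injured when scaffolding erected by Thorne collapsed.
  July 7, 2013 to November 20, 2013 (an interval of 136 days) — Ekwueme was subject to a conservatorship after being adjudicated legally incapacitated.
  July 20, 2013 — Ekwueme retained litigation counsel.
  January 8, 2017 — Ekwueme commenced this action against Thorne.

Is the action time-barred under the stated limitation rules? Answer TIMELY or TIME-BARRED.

TIME-BARRED

The claim accrued on October 11, 2010, the date of the act.
6 years from October 11, 2010 is October 11, 2016.
The plaintiff's legal incapacity from July 7, 2013 to November 20, 2013 does not toll the period, because no stated rule makes the plaintiff's incapacity a tolling event.
Nothing else in the chronology tolls or restarts the period.
Filing on January 8, 2017 missed the October 11, 2016 deadline — the action is time-barred.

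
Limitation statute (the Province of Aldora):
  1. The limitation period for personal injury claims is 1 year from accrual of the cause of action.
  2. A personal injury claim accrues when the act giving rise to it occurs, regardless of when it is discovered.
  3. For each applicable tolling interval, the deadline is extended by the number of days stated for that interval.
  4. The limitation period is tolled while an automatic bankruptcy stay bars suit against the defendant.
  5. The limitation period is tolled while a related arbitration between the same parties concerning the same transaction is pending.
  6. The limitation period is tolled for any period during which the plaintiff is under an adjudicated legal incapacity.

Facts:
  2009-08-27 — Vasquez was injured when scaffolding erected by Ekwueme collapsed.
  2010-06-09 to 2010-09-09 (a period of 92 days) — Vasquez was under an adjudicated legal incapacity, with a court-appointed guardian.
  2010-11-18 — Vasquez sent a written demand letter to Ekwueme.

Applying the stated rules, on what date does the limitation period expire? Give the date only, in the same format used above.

The claim accrued on 2009-08-27, when the wrongful act occurred.
Adding the 1 year base period to 2009-08-27 gives a deadline of 2010-08-27, before any tolling.
The plaintiff's legal incapacity from 2010-06-09 to 2010-09-09 tolled the period for 92 days, extending the deadline to 2010-11-27.
None of the other events listed affects the running of the period under the stated rules.

2010-11-27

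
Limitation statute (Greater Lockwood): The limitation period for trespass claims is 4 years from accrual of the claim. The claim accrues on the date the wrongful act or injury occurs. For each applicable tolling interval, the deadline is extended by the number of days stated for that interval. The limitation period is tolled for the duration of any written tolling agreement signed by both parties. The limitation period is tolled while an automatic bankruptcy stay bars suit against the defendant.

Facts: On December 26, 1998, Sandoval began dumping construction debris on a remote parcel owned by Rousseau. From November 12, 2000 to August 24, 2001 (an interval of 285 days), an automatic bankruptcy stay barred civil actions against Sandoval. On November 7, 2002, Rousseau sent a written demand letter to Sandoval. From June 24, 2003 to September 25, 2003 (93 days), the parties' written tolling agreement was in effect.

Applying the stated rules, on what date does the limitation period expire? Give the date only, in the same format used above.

January 8, 2004

The claim accrued on December 26, 1998, when the wrongful act occurred.
Adding the 4 years base period to December 26, 1998 gives a deadline of December 26, 2002, before any tolling.
Because the automatic bankruptcy stay ran from November 12, 2000 to August 24, 2001, the deadline is extended by 285 days to October 7, 2003.
Because the written tolling agreement ran from June 24, 2003 to September 25, 2003, the deadline is extended by 93 days to January 8, 2004.
None of the other events listed affects the running of the period under the stated rules.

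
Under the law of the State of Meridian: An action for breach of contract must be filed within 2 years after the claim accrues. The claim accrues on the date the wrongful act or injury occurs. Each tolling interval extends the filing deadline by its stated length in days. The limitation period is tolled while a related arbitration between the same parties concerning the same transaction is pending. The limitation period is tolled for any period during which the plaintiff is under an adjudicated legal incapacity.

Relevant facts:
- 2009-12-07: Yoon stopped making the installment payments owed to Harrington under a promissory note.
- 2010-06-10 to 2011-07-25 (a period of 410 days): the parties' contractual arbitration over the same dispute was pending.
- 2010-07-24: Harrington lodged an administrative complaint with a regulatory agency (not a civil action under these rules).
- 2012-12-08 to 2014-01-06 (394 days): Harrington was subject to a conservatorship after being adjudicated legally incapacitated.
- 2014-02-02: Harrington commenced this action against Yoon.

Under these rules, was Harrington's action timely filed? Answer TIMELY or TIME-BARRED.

The claim accrued on 2009-12-07, when the wrongful act occurred.
Adding the 2 years base period to 2009-12-07 gives a deadline of 2011-12-07, before any tolling.
Because the pending related arbitration ran from 2010-06-10 to 2011-07-25, the deadline is extended by 410 days to 2013-01-20.
Because the plaintiff's legal incapacity ran from 2012-12-08 to 2014-01-06, the deadline is extended by 394 days to 2014-02-18.
The other events in the timeline have no effect on the limitation period under the stated rules.
Filing on 2014-02-02 beat the 2014-02-18 deadline — the action is timely.

TIMELY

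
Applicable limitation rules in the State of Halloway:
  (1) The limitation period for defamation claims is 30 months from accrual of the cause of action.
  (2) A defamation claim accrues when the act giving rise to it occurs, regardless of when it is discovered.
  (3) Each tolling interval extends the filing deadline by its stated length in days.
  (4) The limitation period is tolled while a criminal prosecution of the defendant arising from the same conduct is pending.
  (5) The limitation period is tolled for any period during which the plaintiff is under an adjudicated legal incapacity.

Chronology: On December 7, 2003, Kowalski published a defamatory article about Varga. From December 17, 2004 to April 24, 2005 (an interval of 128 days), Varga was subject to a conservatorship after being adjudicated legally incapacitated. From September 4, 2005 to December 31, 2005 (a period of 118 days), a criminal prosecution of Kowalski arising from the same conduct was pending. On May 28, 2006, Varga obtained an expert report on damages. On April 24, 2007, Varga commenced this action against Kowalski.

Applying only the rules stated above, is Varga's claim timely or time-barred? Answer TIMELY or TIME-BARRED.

The limitation period began to run on December 7, 2003.
Adding the 30 months base period to December 7, 2003 gives a deadline of June 7, 2006, before any tolling.
The plaintiff's legal incapacity from December 17, 2004 to April 24, 2005 tolled the period for 128 days, extending the deadline to October 13, 2006.
The pending criminal prosecution from September 4, 2005 to December 31, 2005 tolled the period for 118 days, extending the deadline to February 8, 2007.
The other events in the timeline have no effect on the limitation period under the stated rules.
The April 24, 2007 filing falls after the February 8, 2007 deadline; the claim is time-barred.

TIME-BARRED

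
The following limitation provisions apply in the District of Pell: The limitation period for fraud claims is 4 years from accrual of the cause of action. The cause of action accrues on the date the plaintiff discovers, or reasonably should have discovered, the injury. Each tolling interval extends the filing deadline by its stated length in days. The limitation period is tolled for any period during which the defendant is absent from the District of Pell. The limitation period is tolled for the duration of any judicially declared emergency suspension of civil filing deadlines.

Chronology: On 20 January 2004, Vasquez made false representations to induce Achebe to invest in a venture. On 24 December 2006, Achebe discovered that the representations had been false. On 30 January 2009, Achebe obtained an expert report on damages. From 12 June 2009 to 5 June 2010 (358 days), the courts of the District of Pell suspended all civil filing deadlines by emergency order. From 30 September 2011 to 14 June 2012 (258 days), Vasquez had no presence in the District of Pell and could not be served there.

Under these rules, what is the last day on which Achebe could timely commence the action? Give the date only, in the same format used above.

31 August 2012

The claim did not accrue until Achebe discovered the injury on 24 December 2006; the 20 January 2004 act date does not start the clock under the stated rule.
4 years from 24 December 2006 is 24 December 2010.
Because the emergency suspension of filing deadlines ran from 12 June 2009 to 5 June 2010, the deadline is extended by 358 days to 17 December 2011.
The defendant's absence from the jurisdiction from 30 September 2011 to 14 June 2012 tolled the period for 258 days, extending the deadline to 31 August 2012.
Nothing else in the chronology tolls or restarts the period.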